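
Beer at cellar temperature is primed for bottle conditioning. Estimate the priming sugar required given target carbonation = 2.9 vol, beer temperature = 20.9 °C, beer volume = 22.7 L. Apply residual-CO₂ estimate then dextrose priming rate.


residual = 14.695·(0.01821 + 0.09011·e^(−0.04·T));  sugar = (target − residual)·4.0·V
residual = 14.695·(0.01821 + 0.09011·e^(−0.04·20.9)) = 0.8415
sugar = (2.9 − 0.8415)·4.0·22.7

186.9078 g


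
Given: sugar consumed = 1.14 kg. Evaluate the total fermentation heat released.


Q = m_sugar · 590 kJ/kg
Q = 1.14 · 590

672.6000 kJ


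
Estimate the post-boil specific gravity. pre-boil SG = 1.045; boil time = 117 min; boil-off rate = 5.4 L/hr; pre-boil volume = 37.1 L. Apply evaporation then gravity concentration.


V_post = V_pre − rate·(t/60);  SG_post = 1 + (SG_pre−1)·V_pre/V_post
V_post = 37.1 − 5.4·(117/60) = 26.5700
SG_post = 1 + (1.045 − 1)·37.1/26.5700

1.0628


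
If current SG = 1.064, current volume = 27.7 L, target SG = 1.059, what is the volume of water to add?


V_water = V·((SG_curr − 1)/(SG_target − 1) − 1)
V_water = 27.7·((1.064 − 1)/(1.059 − 1) − 1)

2.3475 L


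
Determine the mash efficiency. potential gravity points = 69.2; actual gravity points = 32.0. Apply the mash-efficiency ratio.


efficiency = actual / potential × 100
efficiency = 32.0 / 69.2 × 100

46.2428 %


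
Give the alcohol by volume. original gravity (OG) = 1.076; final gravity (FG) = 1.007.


ABV = (OG − FG) · 131.25
ABV = (1.076 − 1.007) · 131.25

9.0563 % ABV


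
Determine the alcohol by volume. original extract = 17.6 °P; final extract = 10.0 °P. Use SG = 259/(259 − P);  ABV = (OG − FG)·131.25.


OG = 259/(259 − 17.6) = 1.0729
FG = 259/(259 − 10.0) = 1.0402
ABV = (1.0729 − 1.0402)·131.25

4.2981 % ABV


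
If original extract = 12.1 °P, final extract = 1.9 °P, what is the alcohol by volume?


SG = 259/(259 − P);  ABV = (OG − FG)·131.25
OG = 259/(259 − 12.1) = 1.0490
FG = 259/(259 − 1.9) = 1.0074
ABV = (1.0490 − 1.0074)·131.25

5.4623 % ABV


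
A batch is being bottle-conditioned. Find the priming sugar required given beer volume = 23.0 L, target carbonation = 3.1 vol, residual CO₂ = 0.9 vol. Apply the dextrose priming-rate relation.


sugar = (target − residual)·4.0·V
sugar = (3.1 − 0.9)·4.0·23.0

202.4000 g


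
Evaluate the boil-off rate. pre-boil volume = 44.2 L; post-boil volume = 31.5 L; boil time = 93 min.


rate = (V_pre − V_post) / (t_min/60)
rate = (44.2 − 31.5) / (93/60)

8.1935 L/hr


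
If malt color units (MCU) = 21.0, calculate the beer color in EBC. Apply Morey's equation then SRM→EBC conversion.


SRM = 1.4922·MCU^0.6859;  EBC = SRM·1.97
SRM = 1.4922·21.0^0.6859 = 12.0431
EBC = 12.0431·1.97

23.7249 EBC


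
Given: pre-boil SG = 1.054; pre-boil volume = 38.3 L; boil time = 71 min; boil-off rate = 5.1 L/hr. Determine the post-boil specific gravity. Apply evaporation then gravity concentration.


V_post = V_pre − rate·(t/60);  SG_post = 1 + (SG_pre−1)·V_pre/V_post
V_post = 38.3 − 5.1·(71/60) = 32.2650
SG_post = 1 + (1.054 − 1)·38.3/32.2650

1.0641


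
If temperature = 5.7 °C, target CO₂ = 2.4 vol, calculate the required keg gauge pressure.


psi = vols/(0.01821 + 0.09011·e^(−0.04·T)) − 14.695
psi = 2.4/(0.01821 + 0.09011·e^(−0.04·5.7)) − 14.695

11.9869 psi


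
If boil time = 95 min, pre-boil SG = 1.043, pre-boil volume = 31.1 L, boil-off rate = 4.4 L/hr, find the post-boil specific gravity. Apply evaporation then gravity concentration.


V_post = V_pre − rate·(t/60);  SG_post = 1 + (SG_pre−1)·V_pre/V_post
V_post = 31.1 − 4.4·(95/60) = 24.1333
SG_post = 1 + (1.043 − 1)·31.1/24.1333

1.0554


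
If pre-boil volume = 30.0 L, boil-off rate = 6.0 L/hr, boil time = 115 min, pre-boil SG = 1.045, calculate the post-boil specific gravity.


V_post = V_pre − rate·(t/60);  SG_post = 1 + (SG_pre−1)·V_pre/V_post
V_post = 30.0 − 6.0·(115/60) = 18.5000
SG_post = 1 + (1.045 − 1)·30.0/18.5000

1.0730


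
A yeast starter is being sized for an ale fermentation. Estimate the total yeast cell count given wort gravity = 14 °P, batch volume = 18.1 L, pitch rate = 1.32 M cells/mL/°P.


cells (billions) = rate · V_L · °P
cells = 1.32 · 18.1 · 14

334.4880 billion cells


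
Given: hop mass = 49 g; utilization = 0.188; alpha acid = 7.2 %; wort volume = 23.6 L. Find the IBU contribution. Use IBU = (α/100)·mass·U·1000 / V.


IBU = (7.2/100)·49·0.188·1000 / 23.6

28.1044 IBU


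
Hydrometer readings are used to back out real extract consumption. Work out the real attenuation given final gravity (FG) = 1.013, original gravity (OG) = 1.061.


AA = (OG−FG)/(OG−1)·100;  RA = AA·0.8192
AA = (1.061 − 1.013)/(1.061 − 1)·100 = 78.6885
RA = 78.6885·0.8192

64.4616 %


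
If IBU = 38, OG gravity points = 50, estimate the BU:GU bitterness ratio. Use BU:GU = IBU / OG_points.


BU:GU = 38 / 50

0.7600


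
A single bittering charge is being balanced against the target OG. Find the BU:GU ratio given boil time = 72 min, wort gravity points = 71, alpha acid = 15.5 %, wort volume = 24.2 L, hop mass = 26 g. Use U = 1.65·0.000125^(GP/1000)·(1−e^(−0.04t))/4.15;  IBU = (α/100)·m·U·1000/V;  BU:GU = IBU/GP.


U = 1.65·0.000125^(71/1000)·(1−e^(−0.04·72))/4.15 = 0.1983
IBU = (15.5/100)·26·0.1983·1000/24.2 = 33.0154
BU:GU = 33.0154/71

0.4650


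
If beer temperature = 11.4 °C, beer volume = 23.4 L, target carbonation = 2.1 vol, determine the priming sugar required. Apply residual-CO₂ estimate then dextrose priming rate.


residual = 14.695·(0.01821 + 0.09011·e^(−0.04·T));  sugar = (target − residual)·4.0·V
residual = 14.695·(0.01821 + 0.09011·e^(−0.04·11.4)) = 1.1069
sugar = (2.1 − 1.1069)·4.0·23.4

92.9569 g


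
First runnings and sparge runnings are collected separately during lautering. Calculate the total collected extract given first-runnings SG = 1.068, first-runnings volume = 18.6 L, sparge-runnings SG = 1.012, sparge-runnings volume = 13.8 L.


total = Σ (SG_i − 1)·1000·V_i
first = (1.068 − 1)·1000·18.6 = 1264.8000
sparge = (1.012 − 1)·1000·13.8 = 165.6000
total = 1264.8000 + 165.6000

1430.4000 gravity·L


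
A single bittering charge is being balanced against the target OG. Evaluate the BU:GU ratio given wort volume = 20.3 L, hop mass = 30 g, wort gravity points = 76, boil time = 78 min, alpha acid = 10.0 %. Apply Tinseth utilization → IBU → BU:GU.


U = 1.65·0.000125^(GP/1000)·(1−e^(−0.04t))/4.15;  IBU = (α/100)·m·U·1000/V;  BU:GU = IBU/GP
U = 1.65·0.000125^(76/1000)·(1−e^(−0.04·78))/4.15 = 0.1919
IBU = (10.0/100)·30·0.1919·1000/20.3 = 28.3670
BU:GU = 28.3670/76

0.3732


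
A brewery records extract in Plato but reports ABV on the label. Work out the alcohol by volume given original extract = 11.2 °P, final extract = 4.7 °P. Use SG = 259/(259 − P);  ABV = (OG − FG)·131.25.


OG = 259/(259 − 11.2) = 1.0452
FG = 259/(259 − 4.7) = 1.0185
ABV = (1.0452 − 1.0185)·131.25

3.5064 % ABV


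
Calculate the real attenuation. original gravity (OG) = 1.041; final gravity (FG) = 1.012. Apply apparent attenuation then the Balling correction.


AA = (OG−FG)/(OG−1)·100;  RA = AA·0.8192
AA = (1.041 − 1.012)/(1.041 − 1)·100 = 70.7317
RA = 70.7317·0.8192

57.9434 %


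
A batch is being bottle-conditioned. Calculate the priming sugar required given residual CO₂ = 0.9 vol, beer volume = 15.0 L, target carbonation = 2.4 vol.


sugar = (target − residual)·4.0·V
sugar = (2.4 − 0.9)·4.0·15.0

90.0000 g


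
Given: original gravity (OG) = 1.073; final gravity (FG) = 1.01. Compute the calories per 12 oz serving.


ABW = (OG−FG)·131.25·0.79/FG;  °P = 259 − 259/SG (for OG→OE and FG→AE);  RE = 0.1808·OE + 0.8192·AE;  Cal = (6.9·ABW + 4·(RE−0.1))·FG·3.55
ABW = (1.073 − 1.01)·131.25·0.79/1.01 = 6.4676
OE = 259 − 259/1.073 = 17.6207 °P
AE = 259 − 259/1.01 = 2.5644 °P
RE = 0.1808·17.6207 + 0.8192·2.5644 = 5.2865 °P
Cal = (6.9·6.4676 + 4·(5.2865−0.1))·1.01·3.55

234.3944 kcal


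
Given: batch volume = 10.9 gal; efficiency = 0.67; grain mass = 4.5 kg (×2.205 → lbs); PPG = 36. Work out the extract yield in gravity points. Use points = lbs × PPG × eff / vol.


lbs = 4.5 × 2.205 = 9.9225
points = 9.9225 × 36 × 0.67 / 10.9

21.9569 points


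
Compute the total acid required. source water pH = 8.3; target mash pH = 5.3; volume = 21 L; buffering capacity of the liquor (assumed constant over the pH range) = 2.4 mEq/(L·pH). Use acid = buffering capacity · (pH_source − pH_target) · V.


acid = 2.4 · (8.3 − 5.3) · 21

151.2000 mEq


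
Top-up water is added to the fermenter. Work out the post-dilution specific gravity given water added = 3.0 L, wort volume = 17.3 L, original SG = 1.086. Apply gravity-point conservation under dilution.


SG_new = 1 + (SG_old − 1)·V_old/(V_old + V_water)
pts = (1.086 − 1)·1000·17.3/(17.3 + 3.0) = 73.2906
SG_new = 1 + 73.2906/1000

1.0733


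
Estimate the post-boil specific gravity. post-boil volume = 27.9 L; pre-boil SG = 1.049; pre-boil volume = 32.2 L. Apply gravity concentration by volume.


SG_post = 1 + (SG_pre − 1)·V_pre/V_post
pts_pre = (1.049 − 1)·1000 = 49.0000
pts_post = 49.0000·32.2/27.9 = 56.5520
SG_post = 1 + 56.5520/1000

1.0566


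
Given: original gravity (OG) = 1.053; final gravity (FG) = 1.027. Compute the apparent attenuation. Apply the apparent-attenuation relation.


AA = (OG − FG)/(OG − 1) · 100
AA = (1.053 − 1.027)/(1.053 − 1) · 100

49.0566 %


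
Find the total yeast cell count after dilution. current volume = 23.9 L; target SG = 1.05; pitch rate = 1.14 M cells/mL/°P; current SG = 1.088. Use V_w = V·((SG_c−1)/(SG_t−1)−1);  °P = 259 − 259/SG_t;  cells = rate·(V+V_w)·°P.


V_w = 23.9·((1.088−1)/(1.05−1)−1) = 18.1640
V_final = 23.9 + 18.1640 = 42.0640
°P = 259 − 259/1.05 = 12.3333
cells = 1.14·42.0640·12.3333

591.4198 billion cells


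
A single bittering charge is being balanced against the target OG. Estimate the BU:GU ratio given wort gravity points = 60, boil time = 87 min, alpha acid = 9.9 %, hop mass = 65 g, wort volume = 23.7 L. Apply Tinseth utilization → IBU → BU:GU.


U = 1.65·0.000125^(GP/1000)·(1−e^(−0.04t))/4.15;  IBU = (α/100)·m·U·1000/V;  BU:GU = IBU/GP
U = 1.65·0.000125^(60/1000)·(1−e^(−0.04·87))/4.15 = 0.2247
IBU = (9.9/100)·65·0.2247·1000/23.7 = 61.0184
BU:GU = 61.0184/60

1.0170


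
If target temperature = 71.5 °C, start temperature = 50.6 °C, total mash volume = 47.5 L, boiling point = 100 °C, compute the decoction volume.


V_dec = V_total·(T_target − T_start)/(T_boil − T_start)
V_dec = 47.5·(71.5 − 50.6)/(100 − 50.6)

20.0962 L


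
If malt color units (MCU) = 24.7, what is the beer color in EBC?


SRM = 1.4922·MCU^0.6859;  EBC = SRM·1.97
SRM = 1.4922·24.7^0.6859 = 13.4610
EBC = 13.4610·1.97

26.5182 EBC


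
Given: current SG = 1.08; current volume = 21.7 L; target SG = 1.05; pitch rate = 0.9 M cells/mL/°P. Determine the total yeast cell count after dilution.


V_w = V·((SG_c−1)/(SG_t−1)−1);  °P = 259 − 259/SG_t;  cells = rate·(V+V_w)·°P
V_w = 21.7·((1.08−1)/(1.05−1)−1) = 13.0200
V_final = 21.7 + 13.0200 = 34.7200
°P = 259 − 259/1.05 = 12.3333
cells = 0.9·34.7200·12.3333

385.3920 billion cells


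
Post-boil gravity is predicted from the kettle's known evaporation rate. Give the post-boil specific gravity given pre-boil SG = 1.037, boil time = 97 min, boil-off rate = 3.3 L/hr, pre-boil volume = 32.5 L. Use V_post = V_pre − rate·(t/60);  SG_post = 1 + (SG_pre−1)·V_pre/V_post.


V_post = 32.5 − 3.3·(97/60) = 27.1650
SG_post = 1 + (1.037 − 1)·32.5/27.1650

1.0443


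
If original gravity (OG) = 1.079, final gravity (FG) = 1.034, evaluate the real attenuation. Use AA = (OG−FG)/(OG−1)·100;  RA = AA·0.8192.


AA = (1.079 − 1.034)/(1.079 − 1)·100 = 56.9620
RA = 56.9620·0.8192

46.6633 %


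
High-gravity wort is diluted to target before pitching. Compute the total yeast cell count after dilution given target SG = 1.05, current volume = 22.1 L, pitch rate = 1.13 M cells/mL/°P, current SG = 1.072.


V_w = V·((SG_c−1)/(SG_t−1)−1);  °P = 259 − 259/SG_t;  cells = rate·(V+V_w)·°P
V_w = 22.1·((1.072−1)/(1.05−1)−1) = 9.7240
V_final = 22.1 + 9.7240 = 31.8240
°P = 259 − 259/1.05 = 12.3333
cells = 1.13·31.8240·12.3333

443.5205 billion cells


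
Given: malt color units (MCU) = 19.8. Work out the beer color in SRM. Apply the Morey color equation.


SRM = 1.4922 · MCU^0.6859
SRM = 1.4922 · 19.8^0.6859

11.5667 SRM


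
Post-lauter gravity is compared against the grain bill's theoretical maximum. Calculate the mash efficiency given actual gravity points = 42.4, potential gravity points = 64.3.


efficiency = actual / potential × 100
efficiency = 42.4 / 64.3 × 100

65.9409 %


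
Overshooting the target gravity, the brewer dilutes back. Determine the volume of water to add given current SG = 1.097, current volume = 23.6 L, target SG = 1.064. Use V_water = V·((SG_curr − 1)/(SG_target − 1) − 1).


V_water = 23.6·((1.097 − 1)/(1.064 − 1) − 1)

12.1687 L


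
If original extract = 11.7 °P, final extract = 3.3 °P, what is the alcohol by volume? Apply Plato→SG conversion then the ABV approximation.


SG = 259/(259 − P);  ABV = (OG − FG)·131.25
OG = 259/(259 − 11.7) = 1.0473
FG = 259/(259 − 3.3) = 1.0129
ABV = (1.0473 − 1.0129)·131.25

4.5157 % ABV


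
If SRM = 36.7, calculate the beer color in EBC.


EBC = SRM · 1.97
EBC = 36.7 · 1.97

72.2990 EBC


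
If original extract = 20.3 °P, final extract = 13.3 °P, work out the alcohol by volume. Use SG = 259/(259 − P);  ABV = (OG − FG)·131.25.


OG = 259/(259 − 20.3) = 1.0850
FG = 259/(259 − 13.3) = 1.0541
ABV = (1.0850 − 1.0541)·131.25

4.0573 % ABV


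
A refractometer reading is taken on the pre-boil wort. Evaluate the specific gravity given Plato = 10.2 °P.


SG = 259/(259 − P)
SG = 259/(259 − 10.2)

1.0410


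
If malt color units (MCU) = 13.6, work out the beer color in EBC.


SRM = 1.4922·MCU^0.6859;  EBC = SRM·1.97
SRM = 1.4922·13.6^0.6859 = 8.9397
EBC = 8.9397·1.97

17.6111 EBC


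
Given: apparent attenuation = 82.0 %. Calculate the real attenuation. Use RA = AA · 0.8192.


RA = 82.0 · 0.8192

67.1744 %


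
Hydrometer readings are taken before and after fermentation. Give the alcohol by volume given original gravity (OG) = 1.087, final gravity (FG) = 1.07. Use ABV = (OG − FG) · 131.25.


ABV = (1.087 − 1.07) · 131.25

2.2312 % ABV


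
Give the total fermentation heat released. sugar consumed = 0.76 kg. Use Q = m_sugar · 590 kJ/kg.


Q = 0.76 · 590

448.4000 kJ


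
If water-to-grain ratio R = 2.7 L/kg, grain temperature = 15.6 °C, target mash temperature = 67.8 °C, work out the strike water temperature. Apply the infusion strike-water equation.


T_strike = (0.41/R)·(T_mash − T_grain) + T_mash
T_strike = (0.41/2.7)·(67.8 − 15.6) + 67.8

75.7267 °C


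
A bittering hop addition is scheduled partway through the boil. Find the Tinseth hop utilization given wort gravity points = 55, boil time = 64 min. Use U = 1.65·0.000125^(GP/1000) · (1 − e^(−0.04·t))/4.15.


bigness = 1.65·0.000125^(55/1000) = 1.0065
boil_factor = (1 − e^(−0.04·64))/4.15 = 0.2223
U = 1.0065 · 0.2223

0.2238


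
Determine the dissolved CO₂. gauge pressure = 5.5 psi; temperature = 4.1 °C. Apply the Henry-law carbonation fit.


vols = (P + 14.695)·(0.01821 + 0.09011·e^(−0.04·T))
vols = (5.5 + 14.695)·(0.01821 + 0.09011·e^(−0.04·4.1))

1.9123 volumes


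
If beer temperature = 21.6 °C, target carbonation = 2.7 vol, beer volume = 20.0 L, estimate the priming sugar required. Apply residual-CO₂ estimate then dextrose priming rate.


residual = 14.695·(0.01821 + 0.09011·e^(−0.04·T));  sugar = (target − residual)·4.0·V
residual = 14.695·(0.01821 + 0.09011·e^(−0.04·21.6)) = 0.8257
sugar = (2.7 − 0.8257)·4.0·20.0

149.9443 g


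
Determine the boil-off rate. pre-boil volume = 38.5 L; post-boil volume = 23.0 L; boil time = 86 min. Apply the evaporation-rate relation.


rate = (V_pre − V_post) / (t_min/60)
rate = (38.5 − 23.0) / (86/60)

10.8140 L/hr


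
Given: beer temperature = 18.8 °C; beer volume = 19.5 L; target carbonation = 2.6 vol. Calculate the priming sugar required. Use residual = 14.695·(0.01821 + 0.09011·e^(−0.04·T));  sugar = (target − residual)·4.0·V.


residual = 14.695·(0.01821 + 0.09011·e^(−0.04·18.8)) = 0.8918
sugar = (2.6 − 0.8918)·4.0·19.5

133.2366 g


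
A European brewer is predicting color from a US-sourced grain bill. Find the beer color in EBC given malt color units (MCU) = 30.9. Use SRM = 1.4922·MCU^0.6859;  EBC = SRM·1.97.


SRM = 1.4922·30.9^0.6859 = 15.6960
EBC = 15.6960·1.97

30.9212 EBC


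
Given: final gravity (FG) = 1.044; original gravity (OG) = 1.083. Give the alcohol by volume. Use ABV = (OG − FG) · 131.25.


ABV = (1.083 − 1.044) · 131.25

5.1187 % ABV


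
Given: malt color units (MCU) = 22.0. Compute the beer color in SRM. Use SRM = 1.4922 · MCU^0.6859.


SRM = 1.4922 · 22.0^0.6859

12.4335 SRM


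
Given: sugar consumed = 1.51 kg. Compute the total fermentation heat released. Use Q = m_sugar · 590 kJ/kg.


Q = 1.51 · 590

890.9000 kJ


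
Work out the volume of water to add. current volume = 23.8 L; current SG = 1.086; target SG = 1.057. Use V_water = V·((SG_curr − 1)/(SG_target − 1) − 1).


V_water = 23.8·((1.086 − 1)/(1.057 − 1) − 1)

12.1088 L


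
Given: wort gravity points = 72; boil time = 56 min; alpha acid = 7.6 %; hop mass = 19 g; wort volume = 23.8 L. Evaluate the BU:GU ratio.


U = 1.65·0.000125^(GP/1000)·(1−e^(−0.04t))/4.15;  IBU = (α/100)·m·U·1000/V;  BU:GU = IBU/GP
U = 1.65·0.000125^(72/1000)·(1−e^(−0.04·56))/4.15 = 0.1860
IBU = (7.6/100)·19·0.1860·1000/23.8 = 11.2854
BU:GU = 11.2854/72

0.1567


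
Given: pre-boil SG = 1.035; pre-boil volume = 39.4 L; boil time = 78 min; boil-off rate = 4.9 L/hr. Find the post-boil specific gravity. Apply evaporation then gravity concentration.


V_post = V_pre − rate·(t/60);  SG_post = 1 + (SG_pre−1)·V_pre/V_post
V_post = 39.4 − 4.9·(78/60) = 33.0300
SG_post = 1 + (1.035 − 1)·39.4/33.0300

1.0417


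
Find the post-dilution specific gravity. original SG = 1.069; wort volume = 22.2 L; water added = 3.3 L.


SG_new = 1 + (SG_old − 1)·V_old/(V_old + V_water)
pts = (1.069 − 1)·1000·22.2/(22.2 + 3.3) = 60.0706
SG_new = 1 + 60.0706/1000

1.0601


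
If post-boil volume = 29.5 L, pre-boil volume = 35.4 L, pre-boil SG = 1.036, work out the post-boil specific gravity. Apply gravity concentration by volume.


SG_post = 1 + (SG_pre − 1)·V_pre/V_post
pts_pre = (1.036 − 1)·1000 = 36.0000
pts_post = 36.0000·35.4/29.5 = 43.2000
SG_post = 1 + 43.2000/1000

1.0432


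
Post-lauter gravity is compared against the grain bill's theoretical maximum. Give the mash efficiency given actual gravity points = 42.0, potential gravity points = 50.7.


efficiency = actual / potential × 100
efficiency = 42.0 / 50.7 × 100

82.8402 %


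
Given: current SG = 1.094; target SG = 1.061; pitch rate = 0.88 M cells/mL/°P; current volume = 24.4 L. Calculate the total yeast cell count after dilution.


V_w = V·((SG_c−1)/(SG_t−1)−1);  °P = 259 − 259/SG_t;  cells = rate·(V+V_w)·°P
V_w = 24.4·((1.094−1)/(1.061−1)−1) = 13.2000
V_final = 24.4 + 13.2000 = 37.6000
°P = 259 − 259/1.061 = 14.8907
cells = 0.88·37.6000·14.8907

492.7025 billion cells


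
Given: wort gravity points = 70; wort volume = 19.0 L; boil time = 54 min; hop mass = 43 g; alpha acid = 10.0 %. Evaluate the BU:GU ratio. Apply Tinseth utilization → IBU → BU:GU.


U = 1.65·0.000125^(GP/1000)·(1−e^(−0.04t))/4.15;  IBU = (α/100)·m·U·1000/V;  BU:GU = IBU/GP
U = 1.65·0.000125^(70/1000)·(1−e^(−0.04·54))/4.15 = 0.1875
IBU = (10.0/100)·43·0.1875·1000/19.0 = 42.4344
BU:GU = 42.4344/70

0.6062


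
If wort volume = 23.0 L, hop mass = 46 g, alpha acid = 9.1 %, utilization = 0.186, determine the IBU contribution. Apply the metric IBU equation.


IBU = (α/100)·mass·U·1000 / V
IBU = (9.1/100)·46·0.186·1000 / 23.0

33.8520 IBU


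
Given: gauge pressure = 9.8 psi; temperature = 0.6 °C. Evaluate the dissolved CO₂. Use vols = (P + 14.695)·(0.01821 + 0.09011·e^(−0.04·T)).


vols = (9.8 + 14.695)·(0.01821 + 0.09011·e^(−0.04·0.6))

2.6010 volumes


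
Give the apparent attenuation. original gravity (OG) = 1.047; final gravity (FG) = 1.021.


AA = (OG − FG)/(OG − 1) · 100
AA = (1.047 − 1.021)/(1.047 − 1) · 100

55.3191 %


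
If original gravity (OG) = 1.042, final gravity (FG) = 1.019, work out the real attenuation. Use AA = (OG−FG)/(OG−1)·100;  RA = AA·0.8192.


AA = (1.042 − 1.019)/(1.042 − 1)·100 = 54.7619
RA = 54.7619·0.8192

44.8610 %


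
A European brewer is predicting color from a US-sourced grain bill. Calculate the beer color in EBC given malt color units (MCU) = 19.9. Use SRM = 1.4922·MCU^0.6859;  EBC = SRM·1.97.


SRM = 1.4922·19.9^0.6859 = 11.6067
EBC = 11.6067·1.97

22.8653 EBC


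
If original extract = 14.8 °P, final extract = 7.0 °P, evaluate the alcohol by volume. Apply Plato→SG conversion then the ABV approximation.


SG = 259/(259 − P);  ABV = (OG − FG)·131.25
OG = 259/(259 − 14.8) = 1.0606
FG = 259/(259 − 7.0) = 1.0278
ABV = (1.0606 − 1.0278)·131.25

4.3087 % ABV


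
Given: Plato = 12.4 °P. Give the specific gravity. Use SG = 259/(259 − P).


SG = 259/(259 − 12.4)

1.0503


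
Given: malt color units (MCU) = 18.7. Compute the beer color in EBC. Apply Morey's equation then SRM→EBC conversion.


SRM = 1.4922·MCU^0.6859;  EBC = SRM·1.97
SRM = 1.4922·18.7^0.6859 = 11.1220
EBC = 11.1220·1.97

21.9104 EBC


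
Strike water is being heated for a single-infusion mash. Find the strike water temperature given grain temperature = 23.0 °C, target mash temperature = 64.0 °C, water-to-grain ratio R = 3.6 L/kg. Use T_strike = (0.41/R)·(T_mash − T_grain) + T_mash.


T_strike = (0.41/3.6)·(64.0 − 23.0) + 64.0

68.6694 °C


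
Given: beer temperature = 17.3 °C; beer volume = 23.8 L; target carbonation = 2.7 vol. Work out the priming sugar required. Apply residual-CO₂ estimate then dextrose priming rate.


residual = 14.695·(0.01821 + 0.09011·e^(−0.04·T));  sugar = (target − residual)·4.0·V
residual = 14.695·(0.01821 + 0.09011·e^(−0.04·17.3)) = 0.9304
sugar = (2.7 − 0.9304)·4.0·23.8

168.4622 g


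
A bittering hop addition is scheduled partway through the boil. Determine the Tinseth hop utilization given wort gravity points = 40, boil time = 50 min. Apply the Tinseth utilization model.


U = 1.65·0.000125^(GP/1000) · (1 − e^(−0.04·t))/4.15
bigness = 1.65·0.000125^(40/1000) = 1.1518
boil_factor = (1 − e^(−0.04·50))/4.15 = 0.2084
U = 1.1518 · 0.2084

0.2400


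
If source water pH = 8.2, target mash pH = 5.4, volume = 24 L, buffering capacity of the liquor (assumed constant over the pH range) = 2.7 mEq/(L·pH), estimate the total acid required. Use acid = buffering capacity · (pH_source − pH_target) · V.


acid = 2.7 · (8.2 − 5.4) · 24

181.4400 mEq


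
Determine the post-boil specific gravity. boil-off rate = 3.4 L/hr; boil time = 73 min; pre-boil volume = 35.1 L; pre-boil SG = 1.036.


V_post = V_pre − rate·(t/60);  SG_post = 1 + (SG_pre−1)·V_pre/V_post
V_post = 35.1 − 3.4·(73/60) = 30.9633
SG_post = 1 + (1.036 − 1)·35.1/30.9633

1.0408


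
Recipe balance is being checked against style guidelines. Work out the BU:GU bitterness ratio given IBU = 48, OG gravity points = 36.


BU:GU = IBU / OG_points
BU:GU = 48 / 36

1.3333


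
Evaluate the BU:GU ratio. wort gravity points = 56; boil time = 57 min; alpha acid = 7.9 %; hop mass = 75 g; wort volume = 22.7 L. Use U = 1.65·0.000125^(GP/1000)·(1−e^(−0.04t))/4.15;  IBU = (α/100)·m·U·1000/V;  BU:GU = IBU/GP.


U = 1.65·0.000125^(56/1000)·(1−e^(−0.04·57))/4.15 = 0.2158
IBU = (7.9/100)·75·0.2158·1000/22.7 = 56.3202
BU:GU = 56.3202/56

1.0057


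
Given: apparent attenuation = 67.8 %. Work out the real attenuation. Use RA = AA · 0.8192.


RA = 67.8 · 0.8192

55.5418 %


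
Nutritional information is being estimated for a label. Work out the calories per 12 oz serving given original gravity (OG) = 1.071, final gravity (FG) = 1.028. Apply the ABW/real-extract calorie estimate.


ABW = (OG−FG)·131.25·0.79/FG;  °P = 259 − 259/SG (for OG→OE and FG→AE);  RE = 0.1808·OE + 0.8192·AE;  Cal = (6.9·ABW + 4·(RE−0.1))·FG·3.55
ABW = (1.071 − 1.028)·131.25·0.79/1.028 = 4.3371
OE = 259 − 259/1.071 = 17.1699 °P
AE = 259 − 259/1.028 = 7.0545 °P
RE = 0.1808·17.1699 + 0.8192·7.0545 = 8.8833 °P
Cal = (6.9·4.3371 + 4·(8.8833−0.1))·1.028·3.55

237.4283 kcal


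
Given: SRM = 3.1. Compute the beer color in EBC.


EBC = SRM · 1.97
EBC = 3.1 · 1.97

6.1070 EBC


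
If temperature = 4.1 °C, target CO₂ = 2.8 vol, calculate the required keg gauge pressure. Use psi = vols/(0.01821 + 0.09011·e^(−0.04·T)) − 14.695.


psi = 2.8/(0.01821 + 0.09011·e^(−0.04·4.1)) − 14.695

14.8751 psi


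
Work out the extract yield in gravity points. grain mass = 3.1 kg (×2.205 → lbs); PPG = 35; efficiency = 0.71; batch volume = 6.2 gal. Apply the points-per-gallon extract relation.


points = lbs × PPG × eff / vol
lbs = 3.1 × 2.205 = 6.8355
points = 6.8355 × 35 × 0.71 / 6.2

27.3971 points


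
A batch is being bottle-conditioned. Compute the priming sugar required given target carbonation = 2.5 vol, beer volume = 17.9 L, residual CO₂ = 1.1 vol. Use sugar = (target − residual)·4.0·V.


sugar = (2.5 − 1.1)·4.0·17.9

100.2400 g


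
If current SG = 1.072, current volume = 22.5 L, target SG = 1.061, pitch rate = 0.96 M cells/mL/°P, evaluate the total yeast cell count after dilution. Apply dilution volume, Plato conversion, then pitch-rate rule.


V_w = V·((SG_c−1)/(SG_t−1)−1);  °P = 259 − 259/SG_t;  cells = rate·(V+V_w)·°P
V_w = 22.5·((1.072−1)/(1.061−1)−1) = 4.0574
V_final = 22.5 + 4.0574 = 26.5574
°P = 259 − 259/1.061 = 14.8907
cells = 0.96·26.5574·14.8907

379.6388 billion cells


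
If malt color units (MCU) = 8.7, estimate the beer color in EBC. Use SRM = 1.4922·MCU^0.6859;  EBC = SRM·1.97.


SRM = 1.4922·8.7^0.6859 = 6.5803
EBC = 6.5803·1.97

12.9631 EBC


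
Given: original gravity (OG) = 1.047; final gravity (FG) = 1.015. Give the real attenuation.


AA = (OG−FG)/(OG−1)·100;  RA = AA·0.8192
AA = (1.047 − 1.015)/(1.047 − 1)·100 = 68.0851
RA = 68.0851·0.8192

55.7753 %


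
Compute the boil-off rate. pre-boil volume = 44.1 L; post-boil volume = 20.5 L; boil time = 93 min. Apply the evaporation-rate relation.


rate = (V_pre − V_post) / (t_min/60)
rate = (44.1 − 20.5) / (93/60)

15.2258 L/hr


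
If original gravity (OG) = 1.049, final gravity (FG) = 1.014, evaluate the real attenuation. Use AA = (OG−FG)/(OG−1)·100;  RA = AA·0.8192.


AA = (1.049 − 1.014)/(1.049 − 1)·100 = 71.4286
RA = 71.4286·0.8192

58.5143 %


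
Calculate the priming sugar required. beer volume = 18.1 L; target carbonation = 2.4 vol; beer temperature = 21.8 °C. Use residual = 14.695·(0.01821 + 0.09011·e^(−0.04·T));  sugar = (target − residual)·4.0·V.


residual = 14.695·(0.01821 + 0.09011·e^(−0.04·21.8)) = 0.8212
sugar = (2.4 − 0.8212)·4.0·18.1

114.3016 g


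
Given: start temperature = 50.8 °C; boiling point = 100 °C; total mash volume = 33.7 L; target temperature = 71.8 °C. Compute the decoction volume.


V_dec = V_total·(T_target − T_start)/(T_boil − T_start)
V_dec = 33.7·(71.8 − 50.8)/(100 − 50.8)

14.3841 L


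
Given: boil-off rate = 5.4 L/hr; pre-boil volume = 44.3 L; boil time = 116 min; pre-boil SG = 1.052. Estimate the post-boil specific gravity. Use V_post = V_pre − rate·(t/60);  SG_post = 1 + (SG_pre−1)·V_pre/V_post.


V_post = 44.3 − 5.4·(116/60) = 33.8600
SG_post = 1 + (1.052 − 1)·44.3/33.8600

1.0680


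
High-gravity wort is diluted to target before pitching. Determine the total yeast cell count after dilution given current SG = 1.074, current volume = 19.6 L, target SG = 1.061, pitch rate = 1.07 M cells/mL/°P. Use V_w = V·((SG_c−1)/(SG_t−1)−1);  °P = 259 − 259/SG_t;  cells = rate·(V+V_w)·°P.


V_w = 19.6·((1.074−1)/(1.061−1)−1) = 4.1770
V_final = 19.6 + 4.1770 = 23.7770
°P = 259 − 259/1.061 = 14.8907
cells = 1.07·23.7770·14.8907

378.8401 billion cells


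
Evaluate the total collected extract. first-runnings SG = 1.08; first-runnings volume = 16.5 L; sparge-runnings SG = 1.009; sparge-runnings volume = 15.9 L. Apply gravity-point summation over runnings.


total = Σ (SG_i − 1)·1000·V_i
first = (1.08 − 1)·1000·16.5 = 1320.0000
sparge = (1.009 − 1)·1000·15.9 = 143.1000
total = 1320.0000 + 143.1000

1463.1000 gravity·L


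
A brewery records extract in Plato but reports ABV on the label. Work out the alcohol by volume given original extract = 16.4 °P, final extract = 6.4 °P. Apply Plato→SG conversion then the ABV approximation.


SG = 259/(259 − P);  ABV = (OG − FG)·131.25
OG = 259/(259 − 16.4) = 1.0676
FG = 259/(259 − 6.4) = 1.0253
ABV = (1.0676 − 1.0253)·131.25

5.5472 % ABV


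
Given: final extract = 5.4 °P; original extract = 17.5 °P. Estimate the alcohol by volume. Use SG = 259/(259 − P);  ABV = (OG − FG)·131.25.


OG = 259/(259 − 17.5) = 1.0725
FG = 259/(259 − 5.4) = 1.0213
ABV = (1.0725 − 1.0213)·131.25

6.7161 % ABV


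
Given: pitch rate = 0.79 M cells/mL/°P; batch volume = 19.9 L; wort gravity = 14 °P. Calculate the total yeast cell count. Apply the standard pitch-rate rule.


cells (billions) = rate · V_L · °P
cells = 0.79 · 19.9 · 14

220.0940 billion cells


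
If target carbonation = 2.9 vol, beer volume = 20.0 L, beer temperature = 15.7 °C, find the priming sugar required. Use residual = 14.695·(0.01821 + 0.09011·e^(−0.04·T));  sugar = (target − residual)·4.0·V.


residual = 14.695·(0.01821 + 0.09011·e^(−0.04·15.7)) = 0.9742
sugar = (2.9 − 0.9742)·4.0·20.0

154.0602 g


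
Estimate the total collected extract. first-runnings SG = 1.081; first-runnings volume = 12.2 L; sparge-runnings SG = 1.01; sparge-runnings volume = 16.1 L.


total = Σ (SG_i − 1)·1000·V_i
first = (1.081 − 1)·1000·12.2 = 988.2000
sparge = (1.01 − 1)·1000·16.1 = 161.0000
total = 988.2000 + 161.0000

1149.2000 gravity·L


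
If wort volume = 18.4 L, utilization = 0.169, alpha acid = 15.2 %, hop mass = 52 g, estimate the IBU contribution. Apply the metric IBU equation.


IBU = (α/100)·mass·U·1000 / V
IBU = (15.2/100)·52·0.169·1000 / 18.4

72.5965 IBU


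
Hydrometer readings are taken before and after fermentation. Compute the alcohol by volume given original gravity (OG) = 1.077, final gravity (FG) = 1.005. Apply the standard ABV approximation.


ABV = (OG − FG) · 131.25
ABV = (1.077 − 1.005) · 131.25

9.4500 % ABV


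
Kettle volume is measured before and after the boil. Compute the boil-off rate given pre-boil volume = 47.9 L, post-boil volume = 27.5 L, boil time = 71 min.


rate = (V_pre − V_post) / (t_min/60)
rate = (47.9 − 27.5) / (71/60)

17.2394 L/hr


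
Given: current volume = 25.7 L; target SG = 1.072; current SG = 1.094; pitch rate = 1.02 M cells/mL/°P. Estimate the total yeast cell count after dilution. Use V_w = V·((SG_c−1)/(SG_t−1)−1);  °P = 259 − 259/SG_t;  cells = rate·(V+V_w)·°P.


V_w = 25.7·((1.094−1)/(1.072−1)−1) = 7.8528
V_final = 25.7 + 7.8528 = 33.5528
°P = 259 − 259/1.072 = 17.3955
cells = 1.02·33.5528·17.3955

595.3415 billion cells


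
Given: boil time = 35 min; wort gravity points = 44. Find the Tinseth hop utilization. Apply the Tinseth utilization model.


U = 1.65·0.000125^(GP/1000) · (1 − e^(−0.04·t))/4.15
bigness = 1.65·0.000125^(44/1000) = 1.1111
boil_factor = (1 − e^(−0.04·35))/4.15 = 0.1815
U = 1.1111 · 0.1815

0.2017


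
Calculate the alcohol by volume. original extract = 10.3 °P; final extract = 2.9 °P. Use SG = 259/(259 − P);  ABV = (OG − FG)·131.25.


OG = 259/(259 − 10.3) = 1.0414
FG = 259/(259 − 2.9) = 1.0113
ABV = (1.0414 − 1.0113)·131.25

3.9495 % ABV


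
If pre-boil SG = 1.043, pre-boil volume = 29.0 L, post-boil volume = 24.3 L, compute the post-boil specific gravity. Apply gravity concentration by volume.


SG_post = 1 + (SG_pre − 1)·V_pre/V_post
pts_pre = (1.043 − 1)·1000 = 43.0000
pts_post = 43.0000·29.0/24.3 = 51.3169
SG_post = 1 + 51.3169/1000

1.0513


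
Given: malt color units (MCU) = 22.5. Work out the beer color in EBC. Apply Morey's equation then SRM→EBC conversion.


SRM = 1.4922·MCU^0.6859;  EBC = SRM·1.97
SRM = 1.4922·22.5^0.6859 = 12.6267
EBC = 12.6267·1.97

24.8746 EBC


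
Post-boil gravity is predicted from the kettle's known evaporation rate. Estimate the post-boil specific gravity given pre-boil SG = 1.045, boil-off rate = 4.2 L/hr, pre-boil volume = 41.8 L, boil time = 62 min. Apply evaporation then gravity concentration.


V_post = V_pre − rate·(t/60);  SG_post = 1 + (SG_pre−1)·V_pre/V_post
V_post = 41.8 − 4.2·(62/60) = 37.4600
SG_post = 1 + (1.045 − 1)·41.8/37.4600

1.0502


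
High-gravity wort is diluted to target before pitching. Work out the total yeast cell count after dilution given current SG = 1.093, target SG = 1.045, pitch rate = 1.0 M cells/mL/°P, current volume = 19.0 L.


V_w = V·((SG_c−1)/(SG_t−1)−1);  °P = 259 − 259/SG_t;  cells = rate·(V+V_w)·°P
V_w = 19.0·((1.093−1)/(1.045−1)−1) = 20.2667
V_final = 19.0 + 20.2667 = 39.2667
°P = 259 − 259/1.045 = 11.1531
cells = 1.0·39.2667·11.1531

437.9455 billion cells


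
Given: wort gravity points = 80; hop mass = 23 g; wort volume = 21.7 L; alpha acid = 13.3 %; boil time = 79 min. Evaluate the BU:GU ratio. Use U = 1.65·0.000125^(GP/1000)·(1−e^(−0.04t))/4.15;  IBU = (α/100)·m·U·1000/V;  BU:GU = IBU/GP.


U = 1.65·0.000125^(80/1000)·(1−e^(−0.04·79))/4.15 = 0.1855
IBU = (13.3/100)·23·0.1855·1000/21.7 = 26.1506
BU:GU = 26.1506/80

0.3269


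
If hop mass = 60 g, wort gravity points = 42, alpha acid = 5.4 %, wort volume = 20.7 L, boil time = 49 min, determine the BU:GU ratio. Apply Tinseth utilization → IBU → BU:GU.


U = 1.65·0.000125^(GP/1000)·(1−e^(−0.04t))/4.15;  IBU = (α/100)·m·U·1000/V;  BU:GU = IBU/GP
U = 1.65·0.000125^(42/1000)·(1−e^(−0.04·49))/4.15 = 0.2342
IBU = (5.4/100)·60·0.2342·1000/20.7 = 36.6560
BU:GU = 36.6560/42

0.8728


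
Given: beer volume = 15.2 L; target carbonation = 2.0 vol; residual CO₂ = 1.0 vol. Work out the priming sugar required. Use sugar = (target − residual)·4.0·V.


sugar = (2.0 − 1.0)·4.0·15.2

60.8000 g


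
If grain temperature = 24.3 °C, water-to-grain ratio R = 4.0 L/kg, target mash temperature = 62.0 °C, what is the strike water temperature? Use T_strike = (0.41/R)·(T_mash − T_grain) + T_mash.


T_strike = (0.41/4.0)·(62.0 − 24.3) + 62.0

65.8642 °C


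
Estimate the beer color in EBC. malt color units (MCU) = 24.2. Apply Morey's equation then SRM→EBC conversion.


SRM = 1.4922·MCU^0.6859;  EBC = SRM·1.97
SRM = 1.4922·24.2^0.6859 = 13.2735
EBC = 13.2735·1.97

26.1488 EBC


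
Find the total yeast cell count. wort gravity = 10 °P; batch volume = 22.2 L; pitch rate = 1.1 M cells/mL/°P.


cells (billions) = rate · V_L · °P
cells = 1.1 · 22.2 · 10

244.2000 billion cells


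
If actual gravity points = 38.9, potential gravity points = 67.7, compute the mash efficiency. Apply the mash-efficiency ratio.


efficiency = actual / potential × 100
efficiency = 38.9 / 67.7 × 100

57.4594 %


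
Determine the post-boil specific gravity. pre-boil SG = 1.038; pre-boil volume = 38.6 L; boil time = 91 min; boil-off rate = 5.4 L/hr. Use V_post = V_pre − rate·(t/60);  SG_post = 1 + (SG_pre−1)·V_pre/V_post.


V_post = 38.6 − 5.4·(91/60) = 30.4100
SG_post = 1 + (1.038 − 1)·38.6/30.4100

1.0482


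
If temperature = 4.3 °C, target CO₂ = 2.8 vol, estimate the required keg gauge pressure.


psi = vols/(0.01821 + 0.09011·e^(−0.04·T)) − 14.695
psi = 2.8/(0.01821 + 0.09011·e^(−0.04·4.3)) − 14.695

15.0667 psi


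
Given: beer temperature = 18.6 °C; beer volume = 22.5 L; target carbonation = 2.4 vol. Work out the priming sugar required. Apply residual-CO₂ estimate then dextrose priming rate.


residual = 14.695·(0.01821 + 0.09011·e^(−0.04·T));  sugar = (target − residual)·4.0·V
residual = 14.695·(0.01821 + 0.09011·e^(−0.04·18.6)) = 0.8969
sugar = (2.4 − 0.8969)·4.0·22.5

135.2833 g


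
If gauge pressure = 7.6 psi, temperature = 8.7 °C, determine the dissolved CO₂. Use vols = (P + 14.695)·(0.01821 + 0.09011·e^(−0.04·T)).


vols = (7.6 + 14.695)·(0.01821 + 0.09011·e^(−0.04·8.7))

1.8245 volumes


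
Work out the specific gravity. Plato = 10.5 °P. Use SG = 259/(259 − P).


SG = 259/(259 − 10.5)

1.0423


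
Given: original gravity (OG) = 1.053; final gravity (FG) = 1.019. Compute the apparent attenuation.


AA = (OG − FG)/(OG − 1) · 100
AA = (1.053 − 1.019)/(1.053 − 1) · 100

64.1509 %


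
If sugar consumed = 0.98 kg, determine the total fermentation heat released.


Q = m_sugar · 590 kJ/kg
Q = 0.98 · 590

578.2000 kJ


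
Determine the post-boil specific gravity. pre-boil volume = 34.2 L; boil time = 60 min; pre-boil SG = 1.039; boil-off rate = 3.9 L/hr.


V_post = V_pre − rate·(t/60);  SG_post = 1 + (SG_pre−1)·V_pre/V_post
V_post = 34.2 − 3.9·(60/60) = 30.3000
SG_post = 1 + (1.039 − 1)·34.2/30.3000

1.0440


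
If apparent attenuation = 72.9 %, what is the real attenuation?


RA = AA · 0.8192
RA = 72.9 · 0.8192

59.7197 %


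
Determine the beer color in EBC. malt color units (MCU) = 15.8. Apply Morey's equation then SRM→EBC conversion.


SRM = 1.4922·MCU^0.6859;  EBC = SRM·1.97
SRM = 1.4922·15.8^0.6859 = 9.9080
EBC = 9.9080·1.97

19.5188 EBC


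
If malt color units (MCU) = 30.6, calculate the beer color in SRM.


SRM = 1.4922 · MCU^0.6859
SRM = 1.4922 · 30.6^0.6859

15.5913 SRM


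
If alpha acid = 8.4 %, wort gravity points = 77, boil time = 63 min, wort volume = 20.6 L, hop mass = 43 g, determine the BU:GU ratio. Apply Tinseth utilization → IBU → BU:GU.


U = 1.65·0.000125^(GP/1000)·(1−e^(−0.04t))/4.15;  IBU = (α/100)·m·U·1000/V;  BU:GU = IBU/GP
U = 1.65·0.000125^(77/1000)·(1−e^(−0.04·63))/4.15 = 0.1830
IBU = (8.4/100)·43·0.1830·1000/20.6 = 32.0885
BU:GU = 32.0885/77

0.4167


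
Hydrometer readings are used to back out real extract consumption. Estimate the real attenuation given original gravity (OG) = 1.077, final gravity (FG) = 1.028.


AA = (OG−FG)/(OG−1)·100;  RA = AA·0.8192
AA = (1.077 − 1.028)/(1.077 − 1)·100 = 63.6364
RA = 63.6364·0.8192

52.1309 %


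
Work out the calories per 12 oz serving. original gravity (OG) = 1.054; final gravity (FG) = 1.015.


ABW = (OG−FG)·131.25·0.79/FG;  °P = 259 − 259/SG (for OG→OE and FG→AE);  RE = 0.1808·OE + 0.8192·AE;  Cal = (6.9·ABW + 4·(RE−0.1))·FG·3.55
ABW = (1.054 − 1.015)·131.25·0.79/1.015 = 3.9841
OE = 259 − 259/1.054 = 13.2694 °P
AE = 259 − 259/1.015 = 3.8276 °P
RE = 0.1808·13.2694 + 0.8192·3.8276 = 5.5347 °P
Cal = (6.9·3.9841 + 4·(5.5347−0.1))·1.015·3.55

177.3832 kcal
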